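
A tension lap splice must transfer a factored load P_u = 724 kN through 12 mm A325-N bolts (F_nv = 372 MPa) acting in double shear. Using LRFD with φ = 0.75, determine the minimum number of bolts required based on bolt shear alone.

A_b = π·12²/4 = 113.1 mm².
Per-bolt design strength φR_n = 0.75 × 372 × 113.1 × 2 / 1000 = 63.11 kN.
n ≥ 724 / 63.11 = 11.47 → use 12 bolts.

12 bolts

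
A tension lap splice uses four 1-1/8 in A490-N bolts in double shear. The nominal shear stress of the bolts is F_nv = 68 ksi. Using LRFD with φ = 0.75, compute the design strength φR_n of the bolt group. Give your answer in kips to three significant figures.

406 kips

A_b = π × 1.125² / 4 = 0.994 in².
R_n = F_nv · A_b · n · n_s = 68 × 0.994 × 4 × 2 = 540.7 kips.
Design strength φR_n = 0.75 × 540.7 = 406 kips.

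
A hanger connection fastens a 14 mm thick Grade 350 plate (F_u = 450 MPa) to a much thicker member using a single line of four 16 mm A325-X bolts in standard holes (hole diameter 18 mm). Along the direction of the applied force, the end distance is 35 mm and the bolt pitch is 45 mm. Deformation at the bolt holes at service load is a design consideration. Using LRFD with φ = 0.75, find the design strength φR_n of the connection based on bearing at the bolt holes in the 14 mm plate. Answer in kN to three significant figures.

607 kN

Per bolt r_n = 1.2 l_c t F_u ≤ 2.4 d t F_u; upper limit = 2.4 × 16 × 14 × 450 / 1000 = 241.9 kN.
Edge bolt: l_c = 35 − 18/2 = 26 mm → 1.2 × 26 × 14 × 450 / 1000 = 196.6 → r_n = 196.6 kN.
Interior bolts: l_c = 45 − 18 = 27 mm → 1.2 × 27 × 14 × 450 / 1000 = 204.1 → r_n = 204.1 kN.
R_n = 1 × 196.6 + 3 × 204.1 = 808.9 kN.
Design strength φR_n = 0.75 × 808.9 = 607 kN.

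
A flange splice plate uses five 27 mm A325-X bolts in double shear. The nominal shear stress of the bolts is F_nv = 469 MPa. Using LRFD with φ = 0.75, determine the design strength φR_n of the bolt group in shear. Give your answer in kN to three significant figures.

2010 kN

A_b = π × 27² / 4 = 572.6 mm².
R_n = F_nv · A_b · n · n_s = 469 × 572.6 × 5 × 2 / 1000 = 2685 kN.
Design strength φR_n = 0.75 × 2685 = 2010 kN.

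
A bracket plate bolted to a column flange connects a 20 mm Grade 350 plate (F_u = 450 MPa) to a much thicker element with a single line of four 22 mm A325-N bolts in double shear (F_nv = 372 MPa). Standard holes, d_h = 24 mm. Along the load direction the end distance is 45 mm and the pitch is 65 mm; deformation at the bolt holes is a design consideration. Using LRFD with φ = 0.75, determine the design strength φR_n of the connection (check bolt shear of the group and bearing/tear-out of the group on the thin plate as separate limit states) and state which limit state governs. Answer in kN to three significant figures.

848 kN (bolt shear governs)

Bolt shear: A_b = π·22²/4 = 380.1 mm²; R_n = 372 × 380.1 × 4 × 2 / 1000 = 1131 kN → 0.75 × 1131 = 848 kN.
Bearing (1.2 l_c t F_u ≤ 2.4 d t F_u): upper limit = 2.4·22·20·450 / 1000 = 475.2 kN.
  Edge l_c = 45 − 24/2 = 33 → r_n = 356.4 kN; interior l_c = 65 − 24 = 41 → r_n = 442.8 kN.
  R_n,bearing = 1·356.4 + 3·442.8 = 1685 kN → 0.75 × 1685 = 1260 kN.
Bolt shear governs: 848 kN.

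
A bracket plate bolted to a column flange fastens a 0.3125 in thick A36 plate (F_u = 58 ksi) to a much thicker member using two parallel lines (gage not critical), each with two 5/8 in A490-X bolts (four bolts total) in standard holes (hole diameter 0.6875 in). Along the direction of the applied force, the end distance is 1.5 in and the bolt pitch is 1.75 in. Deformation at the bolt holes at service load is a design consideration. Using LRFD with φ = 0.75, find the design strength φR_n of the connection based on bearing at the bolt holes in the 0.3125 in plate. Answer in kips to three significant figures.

72.4 kips

Per bolt r_n = 1.2 l_c t F_u ≤ 2.4 d t F_u; upper limit = 2.4 × 0.625 × 0.3125 × 58 = 27.19 kips.
Edge bolt: l_c = 1.5 − 0.6875/2 = 1.156 in → 1.2 × 1.156 × 0.3125 × 58 = 25.15 → r_n = 25.15 kips.
Interior bolts: l_c = 1.75 − 0.6875 = 1.062 in → 1.2 × 1.062 × 0.3125 × 58 = 23.11 → r_n = 23.11 kips.
R_n = 2 × 25.15 + 2 × 23.11 = 96.52 kips.
Design strength φR_n = 0.75 × 96.52 = 72.4 kips.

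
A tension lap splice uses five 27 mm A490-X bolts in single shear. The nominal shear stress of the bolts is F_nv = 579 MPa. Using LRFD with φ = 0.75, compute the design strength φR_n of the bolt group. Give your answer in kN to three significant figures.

1240 kN

A_b = π × 27² / 4 = 572.6 mm².
R_n = F_nv · A_b · n · n_s = 579 × 572.6 × 5 × 1 / 1000 = 1658 kN.
Design strength φR_n = 0.75 × 1658 = 1240 kN.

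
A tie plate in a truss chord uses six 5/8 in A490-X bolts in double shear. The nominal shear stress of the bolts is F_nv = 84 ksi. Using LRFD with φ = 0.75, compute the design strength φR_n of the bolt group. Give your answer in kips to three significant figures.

A_b = π × 0.625² / 4 = 0.3068 in².
R_n = F_nv · A_b · n · n_s = 84 × 0.3068 × 6 × 2 = 309.3 kips.
Design strength φR_n = 0.75 × 309.3 = 232 kips.

232 kips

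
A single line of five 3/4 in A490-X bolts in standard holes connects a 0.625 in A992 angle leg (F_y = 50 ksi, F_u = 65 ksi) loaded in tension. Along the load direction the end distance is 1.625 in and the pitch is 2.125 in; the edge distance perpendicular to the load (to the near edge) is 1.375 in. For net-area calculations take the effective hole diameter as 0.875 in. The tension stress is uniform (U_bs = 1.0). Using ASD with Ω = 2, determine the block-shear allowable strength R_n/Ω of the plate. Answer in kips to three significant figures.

Shear plane L_v = 1.625 + 4·2.125 = 10.12 in; A_gv = 10.12 × 0.625 = 6.328 in².
A_nv = (10.12 − 4.5·0.875) × 0.625 = 3.867 in².
A_nt = (1.375 − 0.5·0.875) × 0.625 = 0.5859 in².
0.6 F_u A_nv = 150.8 kips; 0.6 F_y A_gv = 189.8 kips → shear rupture governs the shear term.
R_n = 150.8 + 1.0 × 65 × 0.5859 = 188.9 kips.
Allowable strength R_n/Ω = 188.9 / 2 = 94.5 kips.

94.5 kips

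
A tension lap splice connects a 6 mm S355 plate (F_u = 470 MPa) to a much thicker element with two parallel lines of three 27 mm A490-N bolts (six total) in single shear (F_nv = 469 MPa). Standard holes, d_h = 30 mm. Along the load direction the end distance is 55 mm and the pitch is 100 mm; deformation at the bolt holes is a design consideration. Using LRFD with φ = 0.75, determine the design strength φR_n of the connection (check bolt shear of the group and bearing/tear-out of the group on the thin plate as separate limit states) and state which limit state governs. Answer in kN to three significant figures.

Bolt shear: A_b = π·27²/4 = 572.6 mm²; R_n = 469 × 572.6 × 6 × 1 / 1000 = 1611 kN → 0.75 × 1611 = 1210 kN.
Bearing (1.2 l_c t F_u ≤ 2.4 d t F_u): upper limit = 2.4·27·6·470 / 1000 = 182.7 kN.
  Edge l_c = 55 − 30/2 = 40 → r_n = 135.4 kN; interior l_c = 100 − 30 = 70 → r_n = 182.7 kN.
  R_n,bearing = 2·135.4 + 4·182.7 = 1002 kN → 0.75 × 1002 = 751 kN.
Bearing governs: 751 kN.

751 kN (bearing governs)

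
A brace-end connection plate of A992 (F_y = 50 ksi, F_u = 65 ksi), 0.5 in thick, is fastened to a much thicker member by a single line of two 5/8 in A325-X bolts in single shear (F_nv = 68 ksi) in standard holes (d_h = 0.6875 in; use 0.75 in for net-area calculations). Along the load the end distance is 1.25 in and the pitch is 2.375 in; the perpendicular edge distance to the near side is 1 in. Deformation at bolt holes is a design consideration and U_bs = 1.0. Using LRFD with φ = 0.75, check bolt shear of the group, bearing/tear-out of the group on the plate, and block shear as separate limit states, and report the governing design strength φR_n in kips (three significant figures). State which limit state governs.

Bolt shear: A_b = π·0.625²/4 = 0.3068 in²; R_n = 68 × 0.3068 × 2 × 1 = 41.72 kips → 0.75 × 41.72 = 31.3 kips.
Bearing: edge l_c = 0.9062, r_n = 35.34 kips; interior l_c = 1.688, r_n = 48.75 kips; R_n = 35.34 + 1·48.75 = 84.09 kips → 63.1 kips.
Block shear: A_gv = 1.812, A_nv = 1.25, A_nt = 0.3125 in²; R_n = min(0.6F_uA_nv, 0.6F_yA_gv) + U_bs·F_u·A_nt = 69.06 kips → 51.8 kips.
Bolt shear governs: 31.3 kips.

31.3 kips (bolt shear governs)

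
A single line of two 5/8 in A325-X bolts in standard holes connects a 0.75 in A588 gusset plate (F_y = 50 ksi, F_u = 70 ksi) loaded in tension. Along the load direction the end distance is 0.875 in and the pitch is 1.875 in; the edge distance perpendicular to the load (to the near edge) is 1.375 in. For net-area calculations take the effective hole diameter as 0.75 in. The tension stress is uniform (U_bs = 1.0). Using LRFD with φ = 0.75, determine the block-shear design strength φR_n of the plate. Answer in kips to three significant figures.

Shear plane L_v = 0.875 + 1·1.875 = 2.75 in; A_gv = 2.75 × 0.75 = 2.062 in².
A_nv = (2.75 − 1.5·0.75) × 0.75 = 1.219 in².
A_nt = (1.375 − 0.5·0.75) × 0.75 = 0.75 in².
0.6 F_u A_nv = 51.19 kips; 0.6 F_y A_gv = 61.88 kips → shear rupture governs the shear term.
R_n = 51.19 + 1.0 × 70 × 0.75 = 103.7 kips.
Design strength φR_n = 0.75 × 103.7 = 77.8 kips.

77.8 kips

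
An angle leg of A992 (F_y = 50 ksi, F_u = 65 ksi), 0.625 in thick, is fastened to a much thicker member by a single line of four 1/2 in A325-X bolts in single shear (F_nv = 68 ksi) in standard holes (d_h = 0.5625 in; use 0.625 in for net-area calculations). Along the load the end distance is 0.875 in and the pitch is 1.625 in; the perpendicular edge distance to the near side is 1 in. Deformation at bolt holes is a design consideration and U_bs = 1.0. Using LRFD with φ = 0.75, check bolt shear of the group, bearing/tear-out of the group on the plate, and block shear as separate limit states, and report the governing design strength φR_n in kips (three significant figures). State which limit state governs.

Bolt shear: A_b = π·0.5²/4 = 0.1963 in²; R_n = 68 × 0.1963 × 4 × 1 = 53.41 kips → 0.75 × 53.41 = 40.1 kips.
Bearing: edge l_c = 0.5938, r_n = 28.95 kips; interior l_c = 1.062, r_n = 48.75 kips; R_n = 28.95 + 3·48.75 = 175.2 kips → 131 kips.
Block shear: A_gv = 3.594, A_nv = 2.227, A_nt = 0.4297 in²; R_n = min(0.6F_uA_nv, 0.6F_yA_gv) + U_bs·F_u·A_nt = 114.8 kips → 86.1 kips.
Bolt shear governs: 40.1 kips.

40.1 kips (bolt shear governs)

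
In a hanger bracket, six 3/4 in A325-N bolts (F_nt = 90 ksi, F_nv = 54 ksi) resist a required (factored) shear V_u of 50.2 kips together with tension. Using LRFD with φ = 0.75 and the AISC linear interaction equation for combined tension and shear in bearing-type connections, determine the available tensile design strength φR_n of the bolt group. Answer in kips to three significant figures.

149 kips

A_b = π·0.75²/4 = 0.4418 in²; f_rv = 50.2 / (6 × 0.4418) = 18.94 ksi.
F'_nt = 1.3 F_nt − (F_nt / φF_nv) f_rv = 1.3·90 − (90/(0.75·54))·18.94 = 74.91 ksi, capped at F_nt → F'_nt = 74.91 ksi.
R_n = F'_nt · A_b · n = 74.91 × 0.4418 × 6 = 198.6 kips.
Design strength φR_n = 0.75 × 198.6 = 149 kips.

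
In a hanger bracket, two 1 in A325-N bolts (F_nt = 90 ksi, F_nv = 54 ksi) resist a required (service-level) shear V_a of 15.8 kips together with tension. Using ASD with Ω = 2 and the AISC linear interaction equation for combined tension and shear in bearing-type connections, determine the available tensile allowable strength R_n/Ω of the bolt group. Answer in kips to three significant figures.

65.6 kips

A_b = π·1²/4 = 0.7854 in²; f_rv = 15.8 / (2 × 0.7854) = 10.06 ksi.
F'_nt = 1.3 F_nt − (Ω F_nt / F_nv) f_rv = 1.3·90 − (2·90/54)·10.06 = 83.47 ksi, capped at F_nt → F'_nt = 83.47 ksi.
R_n = F'_nt · A_b · n = 83.47 × 0.7854 × 2 = 131.1 kips.
Allowable strength R_n/Ω = 131.1 / 2 = 65.6 kips.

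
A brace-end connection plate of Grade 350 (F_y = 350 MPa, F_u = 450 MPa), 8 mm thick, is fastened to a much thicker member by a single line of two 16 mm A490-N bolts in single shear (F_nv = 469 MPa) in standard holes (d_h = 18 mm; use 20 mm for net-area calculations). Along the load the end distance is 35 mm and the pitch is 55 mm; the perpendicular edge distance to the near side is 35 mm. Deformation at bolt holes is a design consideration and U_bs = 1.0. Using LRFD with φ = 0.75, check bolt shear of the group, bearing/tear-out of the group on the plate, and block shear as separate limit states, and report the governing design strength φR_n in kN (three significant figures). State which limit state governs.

Bolt shear: A_b = π·16²/4 = 201.1 mm²; R_n = 469 × 201.1 × 2 × 1 / 1000 = 188.6 kN → 0.75 × 188.6 = 141 kN.
Bearing: edge l_c = 26, r_n = 112.3 kN; interior l_c = 37, r_n = 138.2 kN; R_n = 112.3 + 1·138.2 = 250.6 kN → 188 kN.
Block shear: A_gv = 720, A_nv = 480, A_nt = 200 mm²; R_n = min(0.6F_uA_nv, 0.6F_yA_gv) + U_bs·F_u·A_nt = 219.6 kN → 165 kN.
Bolt shear governs: 141 kN.

141 kN (bolt shear governs)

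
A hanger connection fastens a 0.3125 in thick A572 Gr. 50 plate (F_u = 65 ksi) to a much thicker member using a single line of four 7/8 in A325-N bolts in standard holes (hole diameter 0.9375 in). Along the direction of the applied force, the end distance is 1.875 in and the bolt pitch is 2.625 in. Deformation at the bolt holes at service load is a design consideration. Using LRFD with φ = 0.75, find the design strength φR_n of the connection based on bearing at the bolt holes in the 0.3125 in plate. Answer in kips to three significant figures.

118 kips

Per bolt r_n = 1.2 l_c t F_u ≤ 2.4 d t F_u; upper limit = 2.4 × 0.875 × 0.3125 × 65 = 42.66 kips.
Edge bolt: l_c = 1.875 − 0.9375/2 = 1.406 in → 1.2 × 1.406 × 0.3125 × 65 = 34.28 → r_n = 34.28 kips.
Interior bolts: l_c = 2.625 − 0.9375 = 1.688 in → 1.2 × 1.688 × 0.3125 × 65 = 41.13 → r_n = 41.13 kips.
R_n = 1 × 34.28 + 3 × 41.13 = 157.7 kips.
Design strength φR_n = 0.75 × 157.7 = 118 kips.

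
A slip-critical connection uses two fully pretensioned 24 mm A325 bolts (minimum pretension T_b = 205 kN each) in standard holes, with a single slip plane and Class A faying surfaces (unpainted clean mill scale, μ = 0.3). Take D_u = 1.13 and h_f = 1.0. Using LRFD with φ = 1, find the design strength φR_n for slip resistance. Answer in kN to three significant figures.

R_n = μ · D_u · h_f · T_b · n_s · n_b = 0.3 × 1.13 × 1.0 × 205 × 1 × 2 = 139 kN.
Design strength φR_n = 1 × 139 = 139 kN.

139 kN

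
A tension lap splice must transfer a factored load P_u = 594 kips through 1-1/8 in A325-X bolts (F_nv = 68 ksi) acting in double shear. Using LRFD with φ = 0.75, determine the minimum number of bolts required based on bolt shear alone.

A_b = π·1.125²/4 = 0.994 in².
Per-bolt design strength φR_n = 0.75 × 68 × 0.994 × 2 = 101.4 kips.
n ≥ 594 / 101.4 = 5.859 → use 6 bolts.

6 bolts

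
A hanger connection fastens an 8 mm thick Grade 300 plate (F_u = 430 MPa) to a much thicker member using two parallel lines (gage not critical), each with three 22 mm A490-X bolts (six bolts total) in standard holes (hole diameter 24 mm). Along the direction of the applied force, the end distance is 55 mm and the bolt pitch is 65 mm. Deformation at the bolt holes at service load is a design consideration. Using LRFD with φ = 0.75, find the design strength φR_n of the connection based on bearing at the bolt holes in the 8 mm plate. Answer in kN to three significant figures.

Per bolt r_n = 1.2 l_c t F_u ≤ 2.4 d t F_u; upper limit = 2.4 × 22 × 8 × 430 / 1000 = 181.6 kN.
Edge bolt: l_c = 55 − 24/2 = 43 mm → 1.2 × 43 × 8 × 430 / 1000 = 177.5 → r_n = 177.5 kN.
Interior bolts: l_c = 65 − 24 = 41 mm → 1.2 × 41 × 8 × 430 / 1000 = 169.2 → r_n = 169.2 kN.
R_n = 2 × 177.5 + 4 × 169.2 = 1032 kN.
Design strength φR_n = 0.75 × 1032 = 774 kN.

774 kN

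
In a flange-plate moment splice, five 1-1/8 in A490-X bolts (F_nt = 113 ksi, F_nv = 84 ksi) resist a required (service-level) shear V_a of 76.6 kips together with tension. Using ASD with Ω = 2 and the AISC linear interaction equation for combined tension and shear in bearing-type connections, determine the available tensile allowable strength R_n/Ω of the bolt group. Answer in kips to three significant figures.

262 kips

A_b = π·1.125²/4 = 0.994 in²; f_rv = 76.6 / (5 × 0.994) = 15.41 ksi.
F'_nt = 1.3 F_nt − (Ω F_nt / F_nv) f_rv = 1.3·113 − (2·113/84)·15.41 = 105.4 ksi, capped at F_nt → F'_nt = 105.4 ksi.
R_n = F'_nt · A_b · n = 105.4 × 0.994 × 5 = 524 kips.
Allowable strength R_n/Ω = 524 / 2 = 262 kips.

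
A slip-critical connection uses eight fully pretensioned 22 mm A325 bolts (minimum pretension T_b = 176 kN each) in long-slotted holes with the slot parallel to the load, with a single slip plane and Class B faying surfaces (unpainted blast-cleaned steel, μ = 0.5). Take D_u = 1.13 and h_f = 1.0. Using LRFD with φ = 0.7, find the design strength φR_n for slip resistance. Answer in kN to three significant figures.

R_n = μ · D_u · h_f · T_b · n_s · n_b = 0.5 × 1.13 × 1.0 × 176 × 1 × 8 = 795.5 kN.
Design strength φR_n = 0.7 × 795.5 = 557 kN.

557 kN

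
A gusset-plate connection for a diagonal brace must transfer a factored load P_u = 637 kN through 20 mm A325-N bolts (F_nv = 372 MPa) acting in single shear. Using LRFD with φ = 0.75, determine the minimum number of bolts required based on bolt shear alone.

8 bolts

A_b = π·20²/4 = 314.2 mm².
Per-bolt design strength φR_n = 0.75 × 372 × 314.2 × 1 / 1000 = 87.65 kN.
n ≥ 637 / 87.65 = 7.268 → use 8 bolts.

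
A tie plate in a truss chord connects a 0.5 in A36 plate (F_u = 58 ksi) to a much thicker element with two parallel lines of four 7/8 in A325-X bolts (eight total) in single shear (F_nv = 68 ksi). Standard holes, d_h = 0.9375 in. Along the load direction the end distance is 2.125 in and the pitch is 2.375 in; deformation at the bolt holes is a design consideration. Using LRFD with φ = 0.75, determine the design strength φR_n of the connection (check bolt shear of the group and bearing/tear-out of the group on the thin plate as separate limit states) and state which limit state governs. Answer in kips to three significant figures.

245 kips (bolt shear governs)

Bolt shear: A_b = π·0.875²/4 = 0.6013 in²; R_n = 68 × 0.6013 × 8 × 1 = 327.1 kips → 0.75 × 327.1 = 245 kips.
Bearing (1.2 l_c t F_u ≤ 2.4 d t F_u): upper limit = 2.4·0.875·0.5·58 = 60.9 kips.
  Edge l_c = 2.125 − 0.9375/2 = 1.656 → r_n = 57.64 kips; interior l_c = 2.375 − 0.9375 = 1.438 → r_n = 50.02 kips.
  R_n,bearing = 2·57.64 + 6·50.02 = 415.4 kips → 0.75 × 415.4 = 312 kips.
Bolt shear governs: 245 kips.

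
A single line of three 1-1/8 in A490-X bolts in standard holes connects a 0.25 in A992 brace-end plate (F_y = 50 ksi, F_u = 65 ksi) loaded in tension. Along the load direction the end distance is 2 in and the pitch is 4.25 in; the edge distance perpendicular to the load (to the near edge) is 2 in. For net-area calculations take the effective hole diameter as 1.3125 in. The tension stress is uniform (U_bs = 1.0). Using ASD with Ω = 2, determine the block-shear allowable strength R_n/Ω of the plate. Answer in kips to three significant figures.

Shear plane L_v = 2 + 2·4.25 = 10.5 in; A_gv = 10.5 × 0.25 = 2.625 in².
A_nv = (10.5 − 2.5·1.3125) × 0.25 = 1.805 in².
A_nt = (2 − 0.5·1.3125) × 0.25 = 0.3359 in².
0.6 F_u A_nv = 70.38 kips; 0.6 F_y A_gv = 78.75 kips → shear rupture governs the shear term.
R_n = 70.38 + 1.0 × 65 × 0.3359 = 92.22 kips.
Allowable strength R_n/Ω = 92.22 / 2 = 46.1 kips.

46.1 kips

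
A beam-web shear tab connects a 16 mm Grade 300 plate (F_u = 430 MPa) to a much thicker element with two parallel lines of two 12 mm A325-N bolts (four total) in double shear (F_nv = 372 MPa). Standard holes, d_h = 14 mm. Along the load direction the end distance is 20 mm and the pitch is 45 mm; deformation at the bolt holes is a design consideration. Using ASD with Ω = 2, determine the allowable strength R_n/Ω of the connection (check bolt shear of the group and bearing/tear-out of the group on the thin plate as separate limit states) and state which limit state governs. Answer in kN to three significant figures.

168 kN (bolt shear governs)

Bolt shear: A_b = π·12²/4 = 113.1 mm²; R_n = 372 × 113.1 × 4 × 2 / 1000 = 336.6 kN → 336.6 / 2 = 168 kN.
Bearing (1.2 l_c t F_u ≤ 2.4 d t F_u): upper limit = 2.4·12·16·430 / 1000 = 198.1 kN.
  Edge l_c = 20 − 14/2 = 13 → r_n = 107.3 kN; interior l_c = 45 − 14 = 31 → r_n = 198.1 kN.
  R_n,bearing = 2·107.3 + 2·198.1 = 610.9 kN → 610.9 / 2 = 305 kN.
Bolt shear governs: 168 kN.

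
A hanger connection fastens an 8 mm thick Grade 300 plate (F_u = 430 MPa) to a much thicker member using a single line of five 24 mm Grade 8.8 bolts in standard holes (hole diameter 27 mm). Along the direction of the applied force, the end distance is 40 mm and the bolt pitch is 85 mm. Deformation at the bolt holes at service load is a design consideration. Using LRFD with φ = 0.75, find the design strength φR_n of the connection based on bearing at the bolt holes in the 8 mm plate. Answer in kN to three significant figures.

Per bolt r_n = 1.2 l_c t F_u ≤ 2.4 d t F_u; upper limit = 2.4 × 24 × 8 × 430 / 1000 = 198.1 kN.
Edge bolt: l_c = 40 − 27/2 = 26.5 mm → 1.2 × 26.5 × 8 × 430 / 1000 = 109.4 → r_n = 109.4 kN.
Interior bolts: l_c = 85 − 27 = 58 mm → 1.2 × 58 × 8 × 430 / 1000 = 239.4 → r_n = 198.1 kN.
R_n = 1 × 109.4 + 4 × 198.1 = 902 kN.
Design strength φR_n = 0.75 × 902 = 676 kN.

676 kN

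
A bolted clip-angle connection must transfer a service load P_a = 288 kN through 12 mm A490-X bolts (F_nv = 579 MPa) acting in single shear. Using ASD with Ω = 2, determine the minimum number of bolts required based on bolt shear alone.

9 bolts

A_b = π·12²/4 = 113.1 mm².
Per-bolt allowable strength R_n/Ω = 579 × 113.1 × 1 / 1000 / 2 = 32.74 kN.
n ≥ 288 / 32.74 = 8.796 → use 9 bolts.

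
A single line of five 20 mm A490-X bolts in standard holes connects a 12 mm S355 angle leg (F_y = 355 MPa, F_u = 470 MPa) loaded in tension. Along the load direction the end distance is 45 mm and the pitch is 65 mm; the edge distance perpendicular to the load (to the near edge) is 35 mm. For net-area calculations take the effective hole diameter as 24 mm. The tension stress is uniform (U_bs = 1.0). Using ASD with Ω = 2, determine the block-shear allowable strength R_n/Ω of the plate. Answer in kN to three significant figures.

398 kN

Shear plane L_v = 45 + 4·65 = 305 mm; A_gv = 305 × 12 = 3660 mm².
A_nv = (305 − 4.5·24) × 12 = 2364 mm².
A_nt = (35 − 0.5·24) × 12 = 276 mm².
0.6 F_u A_nv = 666.6 kN; 0.6 F_y A_gv = 779.6 kN → shear rupture governs the shear term.
R_n = 666.6 + 1.0 × 470 × 276 / 1000 = 796.4 kN.
Allowable strength R_n/Ω = 796.4 / 2 = 398 kN.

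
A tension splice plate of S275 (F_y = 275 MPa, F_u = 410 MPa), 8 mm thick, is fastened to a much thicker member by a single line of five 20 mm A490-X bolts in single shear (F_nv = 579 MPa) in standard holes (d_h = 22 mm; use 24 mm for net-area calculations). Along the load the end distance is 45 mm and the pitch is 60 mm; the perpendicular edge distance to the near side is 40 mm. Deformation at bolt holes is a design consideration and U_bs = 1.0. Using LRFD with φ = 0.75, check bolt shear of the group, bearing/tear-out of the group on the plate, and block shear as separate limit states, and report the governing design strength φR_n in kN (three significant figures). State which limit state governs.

Bolt shear: A_b = π·20²/4 = 314.2 mm²; R_n = 579 × 314.2 × 5 × 1 / 1000 = 909.5 kN → 0.75 × 909.5 = 682 kN.
Bearing: edge l_c = 34, r_n = 133.8 kN; interior l_c = 38, r_n = 149.6 kN; R_n = 133.8 + 4·149.6 = 732.1 kN → 549 kN.
Block shear: A_gv = 2280, A_nv = 1416, A_nt = 224 mm²; R_n = min(0.6F_uA_nv, 0.6F_yA_gv) + U_bs·F_u·A_nt = 440.2 kN → 330 kN.
Block shear governs: 330 kN.

330 kN (block shear governs)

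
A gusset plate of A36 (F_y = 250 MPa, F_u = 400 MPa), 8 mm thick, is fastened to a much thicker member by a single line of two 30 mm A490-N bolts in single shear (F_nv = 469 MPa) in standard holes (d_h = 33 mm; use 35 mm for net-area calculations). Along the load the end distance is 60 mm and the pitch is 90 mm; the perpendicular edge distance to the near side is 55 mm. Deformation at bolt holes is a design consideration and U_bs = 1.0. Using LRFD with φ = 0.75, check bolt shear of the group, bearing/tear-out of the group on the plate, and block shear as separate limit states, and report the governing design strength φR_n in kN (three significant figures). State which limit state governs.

225 kN (block shear governs)

Bolt shear: A_b = π·30²/4 = 706.9 mm²; R_n = 469 × 706.9 × 2 × 1 / 1000 = 663 kN → 0.75 × 663 = 497 kN.
Bearing: edge l_c = 43.5, r_n = 167 kN; interior l_c = 57, r_n = 218.9 kN; R_n = 167 + 1·218.9 = 385.9 kN → 289 kN.
Block shear: A_gv = 1200, A_nv = 780, A_nt = 300 mm²; R_n = min(0.6F_uA_nv, 0.6F_yA_gv) + U_bs·F_u·A_nt = 300 kN → 225 kN.
Block shear governs: 225 kN.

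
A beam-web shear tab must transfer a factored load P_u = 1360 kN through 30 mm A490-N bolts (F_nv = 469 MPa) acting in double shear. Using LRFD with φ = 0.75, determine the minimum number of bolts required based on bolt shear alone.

A_b = π·30²/4 = 706.9 mm².
Per-bolt design strength φR_n = 0.75 × 469 × 706.9 × 2 / 1000 = 497.3 kN.
n ≥ 1360 / 497.3 = 2.735 → use 3 bolts.

3 bolts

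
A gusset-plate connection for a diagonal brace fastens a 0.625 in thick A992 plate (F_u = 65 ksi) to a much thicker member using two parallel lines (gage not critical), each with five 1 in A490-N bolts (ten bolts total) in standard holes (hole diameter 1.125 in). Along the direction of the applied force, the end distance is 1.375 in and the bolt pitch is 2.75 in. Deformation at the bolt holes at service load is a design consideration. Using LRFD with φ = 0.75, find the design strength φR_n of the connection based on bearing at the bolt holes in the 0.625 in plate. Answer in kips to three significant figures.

Per bolt r_n = 1.2 l_c t F_u ≤ 2.4 d t F_u; upper limit = 2.4 × 1 × 0.625 × 65 = 97.5 kips.
Edge bolt: l_c = 1.375 − 1.125/2 = 0.8125 in → 1.2 × 0.8125 × 0.625 × 65 = 39.61 → r_n = 39.61 kips.
Interior bolts: l_c = 2.75 − 1.125 = 1.625 in → 1.2 × 1.625 × 0.625 × 65 = 79.22 → r_n = 79.22 kips.
R_n = 2 × 39.61 + 8 × 79.22 = 713 kips.
Design strength φR_n = 0.75 × 713 = 535 kips.

535 kips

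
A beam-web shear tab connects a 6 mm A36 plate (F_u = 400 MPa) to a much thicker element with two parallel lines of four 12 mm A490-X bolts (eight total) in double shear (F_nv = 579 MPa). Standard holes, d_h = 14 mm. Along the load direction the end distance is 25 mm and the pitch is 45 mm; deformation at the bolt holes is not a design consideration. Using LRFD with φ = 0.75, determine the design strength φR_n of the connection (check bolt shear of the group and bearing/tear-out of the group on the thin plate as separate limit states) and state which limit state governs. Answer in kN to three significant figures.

486 kN (bearing governs)

Bolt shear: A_b = π·12²/4 = 113.1 mm²; R_n = 579 × 113.1 × 8 × 2 / 1000 = 1048 kN → 0.75 × 1048 = 786 kN.
Bearing (1.5 l_c t F_u ≤ 3.0 d t F_u): upper limit = 3.0·12·6·400 / 1000 = 86.4 kN.
  Edge l_c = 25 − 14/2 = 18 → r_n = 64.8 kN; interior l_c = 45 − 14 = 31 → r_n = 86.4 kN.
  R_n,bearing = 2·64.8 + 6·86.4 = 648 kN → 0.75 × 648 = 486 kN.
Bearing governs: 486 kN.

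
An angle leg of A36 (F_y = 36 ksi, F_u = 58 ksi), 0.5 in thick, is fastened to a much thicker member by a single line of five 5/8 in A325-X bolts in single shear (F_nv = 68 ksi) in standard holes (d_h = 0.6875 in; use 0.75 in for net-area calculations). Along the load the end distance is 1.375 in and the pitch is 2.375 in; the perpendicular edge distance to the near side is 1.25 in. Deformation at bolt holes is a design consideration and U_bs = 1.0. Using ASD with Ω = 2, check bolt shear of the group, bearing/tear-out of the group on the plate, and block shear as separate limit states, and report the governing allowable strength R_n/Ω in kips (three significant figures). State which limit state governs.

52.2 kips (bolt shear governs)

Bolt shear: A_b = π·0.625²/4 = 0.3068 in²; R_n = 68 × 0.3068 × 5 × 1 = 104.3 kips → 104.3 / 2 = 52.2 kips.
Bearing: edge l_c = 1.031, r_n = 35.89 kips; interior l_c = 1.688, r_n = 43.5 kips; R_n = 35.89 + 4·43.5 = 209.9 kips → 105 kips.
Block shear: A_gv = 5.438, A_nv = 3.75, A_nt = 0.4375 in²; R_n = min(0.6F_uA_nv, 0.6F_yA_gv) + U_bs·F_u·A_nt = 142.8 kips → 71.4 kips.
Bolt shear governs: 52.2 kips.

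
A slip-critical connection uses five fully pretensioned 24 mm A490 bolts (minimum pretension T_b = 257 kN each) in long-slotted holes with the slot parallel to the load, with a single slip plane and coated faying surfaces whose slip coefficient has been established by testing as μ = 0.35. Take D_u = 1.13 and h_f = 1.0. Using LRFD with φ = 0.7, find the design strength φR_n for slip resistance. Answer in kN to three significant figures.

356 kN

R_n = μ · D_u · h_f · T_b · n_s · n_b = 0.35 × 1.13 × 1.0 × 257 × 1 × 5 = 508.2 kN.
Design strength φR_n = 0.7 × 508.2 = 356 kN.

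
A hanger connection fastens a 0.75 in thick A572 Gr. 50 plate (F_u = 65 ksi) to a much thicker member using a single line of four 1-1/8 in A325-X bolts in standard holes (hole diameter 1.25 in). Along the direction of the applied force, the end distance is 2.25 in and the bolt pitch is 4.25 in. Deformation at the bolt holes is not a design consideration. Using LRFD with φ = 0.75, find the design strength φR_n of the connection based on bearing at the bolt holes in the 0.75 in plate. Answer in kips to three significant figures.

Per bolt r_n = 1.5 l_c t F_u ≤ 3.0 d t F_u; upper limit = 3.0 × 1.125 × 0.75 × 65 = 164.5 kips.
Edge bolt: l_c = 2.25 − 1.25/2 = 1.625 in → 1.5 × 1.625 × 0.75 × 65 = 118.8 → r_n = 118.8 kips.
Interior bolts: l_c = 4.25 − 1.25 = 3 in → 1.5 × 3 × 0.75 × 65 = 219.4 → r_n = 164.5 kips.
R_n = 1 × 118.8 + 3 × 164.5 = 612.4 kips.
Design strength φR_n = 0.75 × 612.4 = 459 kips.

459 kips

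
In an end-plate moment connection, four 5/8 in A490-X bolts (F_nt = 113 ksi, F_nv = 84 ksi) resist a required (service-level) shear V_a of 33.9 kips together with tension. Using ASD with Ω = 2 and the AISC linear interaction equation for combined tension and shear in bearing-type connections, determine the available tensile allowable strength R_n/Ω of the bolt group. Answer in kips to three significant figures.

44.5 kips

A_b = π·0.625²/4 = 0.3068 in²; f_rv = 33.9 / (4 × 0.3068) = 27.62 ksi.
F'_nt = 1.3 F_nt − (Ω F_nt / F_nv) f_rv = 1.3·113 − (2·113/84)·27.62 = 72.58 ksi, capped at F_nt → F'_nt = 72.58 ksi.
R_n = F'_nt · A_b · n = 72.58 × 0.3068 × 4 = 89.07 kips.
Allowable strength R_n/Ω = 89.07 / 2 = 44.5 kips.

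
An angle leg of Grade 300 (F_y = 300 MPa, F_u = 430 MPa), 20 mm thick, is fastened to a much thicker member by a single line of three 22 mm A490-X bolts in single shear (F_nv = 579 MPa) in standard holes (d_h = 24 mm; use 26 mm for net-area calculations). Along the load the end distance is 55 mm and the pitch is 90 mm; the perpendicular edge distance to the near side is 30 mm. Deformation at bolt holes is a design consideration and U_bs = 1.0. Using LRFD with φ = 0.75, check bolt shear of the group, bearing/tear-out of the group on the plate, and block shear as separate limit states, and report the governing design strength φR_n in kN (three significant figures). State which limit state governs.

495 kN (bolt shear governs)

Bolt shear: A_b = π·22²/4 = 380.1 mm²; R_n = 579 × 380.1 × 3 × 1 / 1000 = 660.3 kN → 0.75 × 660.3 = 495 kN.
Bearing: edge l_c = 43, r_n = 443.8 kN; interior l_c = 66, r_n = 454.1 kN; R_n = 443.8 + 2·454.1 = 1352 kN → 1010 kN.
Block shear: A_gv = 4700, A_nv = 3400, A_nt = 340 mm²; R_n = min(0.6F_uA_nv, 0.6F_yA_gv) + U_bs·F_u·A_nt = 992.2 kN → 744 kN.
Bolt shear governs: 495 kN.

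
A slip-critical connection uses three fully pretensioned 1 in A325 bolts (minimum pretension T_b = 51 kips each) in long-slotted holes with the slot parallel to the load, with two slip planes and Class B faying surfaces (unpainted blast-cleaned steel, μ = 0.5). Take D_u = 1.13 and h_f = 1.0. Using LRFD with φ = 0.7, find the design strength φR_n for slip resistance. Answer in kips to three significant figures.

121 kips

R_n = μ · D_u · h_f · T_b · n_s · n_b = 0.5 × 1.13 × 1.0 × 51 × 2 × 3 = 172.9 kips.
Design strength φR_n = 0.7 × 172.9 = 121 kips.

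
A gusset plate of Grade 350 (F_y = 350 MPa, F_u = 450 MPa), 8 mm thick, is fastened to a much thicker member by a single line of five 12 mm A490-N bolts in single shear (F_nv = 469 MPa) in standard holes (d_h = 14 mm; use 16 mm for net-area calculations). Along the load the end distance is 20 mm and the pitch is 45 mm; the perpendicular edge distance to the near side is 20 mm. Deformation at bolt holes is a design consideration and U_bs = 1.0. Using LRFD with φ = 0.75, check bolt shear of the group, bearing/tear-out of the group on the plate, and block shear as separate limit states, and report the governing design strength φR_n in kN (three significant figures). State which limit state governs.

199 kN (bolt shear governs)

Bolt shear: A_b = π·12²/4 = 113.1 mm²; R_n = 469 × 113.1 × 5 × 1 / 1000 = 265.2 kN → 0.75 × 265.2 = 199 kN.
Bearing: edge l_c = 13, r_n = 56.16 kN; interior l_c = 31, r_n = 103.7 kN; R_n = 56.16 + 4·103.7 = 470.9 kN → 353 kN.
Block shear: A_gv = 1600, A_nv = 1024, A_nt = 96 mm²; R_n = min(0.6F_uA_nv, 0.6F_yA_gv) + U_bs·F_u·A_nt = 319.7 kN → 240 kN.
Bolt shear governs: 199 kN.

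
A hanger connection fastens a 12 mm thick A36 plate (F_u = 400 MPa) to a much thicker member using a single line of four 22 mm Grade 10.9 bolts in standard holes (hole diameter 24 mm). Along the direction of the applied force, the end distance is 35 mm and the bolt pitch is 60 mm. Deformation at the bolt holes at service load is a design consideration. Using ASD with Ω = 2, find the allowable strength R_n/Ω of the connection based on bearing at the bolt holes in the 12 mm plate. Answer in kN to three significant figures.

Per bolt r_n = 1.2 l_c t F_u ≤ 2.4 d t F_u; upper limit = 2.4 × 22 × 12 × 400 / 1000 = 253.4 kN.
Edge bolt: l_c = 35 − 24/2 = 23 mm → 1.2 × 23 × 12 × 400 / 1000 = 132.5 → r_n = 132.5 kN.
Interior bolts: l_c = 60 − 24 = 36 mm → 1.2 × 36 × 12 × 400 / 1000 = 207.4 → r_n = 207.4 kN.
R_n = 1 × 132.5 + 3 × 207.4 = 754.6 kN.
Allowable strength R_n/Ω = 754.6 / 2 = 377 kN.

377 kN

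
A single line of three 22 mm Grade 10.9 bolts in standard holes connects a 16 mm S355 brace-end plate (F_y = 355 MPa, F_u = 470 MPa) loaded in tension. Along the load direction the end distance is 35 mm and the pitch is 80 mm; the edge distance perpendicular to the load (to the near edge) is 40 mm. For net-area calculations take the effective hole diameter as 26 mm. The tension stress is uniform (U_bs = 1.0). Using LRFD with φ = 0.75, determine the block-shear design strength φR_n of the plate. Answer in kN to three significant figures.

592 kN

Shear plane L_v = 35 + 2·80 = 195 mm; A_gv = 195 × 16 = 3120 mm².
A_nv = (195 − 2.5·26) × 16 = 2080 mm².
A_nt = (40 − 0.5·26) × 16 = 432 mm².
0.6 F_u A_nv = 586.6 kN; 0.6 F_y A_gv = 664.6 kN → shear rupture governs the shear term.
R_n = 586.6 + 1.0 × 470 × 432 / 1000 = 789.6 kN.
Design strength φR_n = 0.75 × 789.6 = 592 kN.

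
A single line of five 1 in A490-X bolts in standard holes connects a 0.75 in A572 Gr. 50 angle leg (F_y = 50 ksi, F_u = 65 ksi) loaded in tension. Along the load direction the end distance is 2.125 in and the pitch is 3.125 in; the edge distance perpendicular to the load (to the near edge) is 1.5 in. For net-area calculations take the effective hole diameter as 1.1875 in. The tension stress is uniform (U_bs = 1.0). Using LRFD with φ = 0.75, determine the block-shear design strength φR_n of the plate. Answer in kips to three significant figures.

237 kips

Shear plane L_v = 2.125 + 4·3.125 = 14.62 in; A_gv = 14.62 × 0.75 = 10.97 in².
A_nv = (14.62 − 4.5·1.1875) × 0.75 = 6.961 in².
A_nt = (1.5 − 0.5·1.1875) × 0.75 = 0.6797 in².
0.6 F_u A_nv = 271.5 kips; 0.6 F_y A_gv = 329.1 kips → shear rupture governs the shear term.
R_n = 271.5 + 1.0 × 65 × 0.6797 = 315.7 kips.
Design strength φR_n = 0.75 × 315.7 = 237 kips.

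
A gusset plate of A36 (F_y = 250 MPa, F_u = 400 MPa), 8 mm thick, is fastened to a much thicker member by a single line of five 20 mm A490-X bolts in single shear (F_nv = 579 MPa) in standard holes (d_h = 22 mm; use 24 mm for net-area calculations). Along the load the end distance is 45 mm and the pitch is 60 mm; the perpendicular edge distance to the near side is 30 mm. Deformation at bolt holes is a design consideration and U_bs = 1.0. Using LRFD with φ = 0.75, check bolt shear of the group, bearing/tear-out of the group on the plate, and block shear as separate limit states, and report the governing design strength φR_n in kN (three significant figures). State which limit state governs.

298 kN (block shear governs)

Bolt shear: A_b = π·20²/4 = 314.2 mm²; R_n = 579 × 314.2 × 5 × 1 / 1000 = 909.5 kN → 0.75 × 909.5 = 682 kN.
Bearing: edge l_c = 34, r_n = 130.6 kN; interior l_c = 38, r_n = 145.9 kN; R_n = 130.6 + 4·145.9 = 714.2 kN → 536 kN.
Block shear: A_gv = 2280, A_nv = 1416, A_nt = 144 mm²; R_n = min(0.6F_uA_nv, 0.6F_yA_gv) + U_bs·F_u·A_nt = 397.4 kN → 298 kN.
Block shear governs: 298 kN.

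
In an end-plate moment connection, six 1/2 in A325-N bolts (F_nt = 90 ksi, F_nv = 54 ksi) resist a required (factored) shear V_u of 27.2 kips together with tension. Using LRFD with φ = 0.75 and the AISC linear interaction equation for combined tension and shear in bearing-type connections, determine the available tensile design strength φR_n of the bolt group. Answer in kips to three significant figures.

A_b = π·0.5²/4 = 0.1963 in²; f_rv = 27.2 / (6 × 0.1963) = 23.09 ksi.
F'_nt = 1.3 F_nt − (F_nt / φF_nv) f_rv = 1.3·90 − (90/(0.75·54))·23.09 = 65.69 ksi, capped at F_nt → F'_nt = 65.69 ksi.
R_n = F'_nt · A_b · n = 65.69 × 0.1963 × 6 = 77.39 kips.
Design strength φR_n = 0.75 × 77.39 = 58 kips.

58 kips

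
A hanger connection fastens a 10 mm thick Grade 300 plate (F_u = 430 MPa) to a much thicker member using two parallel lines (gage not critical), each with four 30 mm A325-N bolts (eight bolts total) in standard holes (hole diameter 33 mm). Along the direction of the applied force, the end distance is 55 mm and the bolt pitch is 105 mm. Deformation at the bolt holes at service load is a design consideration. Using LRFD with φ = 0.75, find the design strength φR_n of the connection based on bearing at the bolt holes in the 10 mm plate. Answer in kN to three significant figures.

1690 kN

Per bolt r_n = 1.2 l_c t F_u ≤ 2.4 d t F_u; upper limit = 2.4 × 30 × 10 × 430 / 1000 = 309.6 kN.
Edge bolt: l_c = 55 − 33/2 = 38.5 mm → 1.2 × 38.5 × 10 × 430 / 1000 = 198.7 → r_n = 198.7 kN.
Interior bolts: l_c = 105 − 33 = 72 mm → 1.2 × 72 × 10 × 430 / 1000 = 371.5 → r_n = 309.6 kN.
R_n = 2 × 198.7 + 6 × 309.6 = 2255 kN.
Design strength φR_n = 0.75 × 2255 = 1690 kN.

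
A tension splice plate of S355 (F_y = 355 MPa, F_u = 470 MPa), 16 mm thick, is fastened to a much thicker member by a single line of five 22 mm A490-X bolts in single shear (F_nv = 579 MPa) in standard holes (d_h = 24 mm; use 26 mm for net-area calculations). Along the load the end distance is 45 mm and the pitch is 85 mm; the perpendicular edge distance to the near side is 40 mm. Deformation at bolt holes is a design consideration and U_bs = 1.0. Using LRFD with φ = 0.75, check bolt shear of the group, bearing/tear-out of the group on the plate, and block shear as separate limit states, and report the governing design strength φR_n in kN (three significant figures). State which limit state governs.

825 kN (bolt shear governs)

Bolt shear: A_b = π·22²/4 = 380.1 mm²; R_n = 579 × 380.1 × 5 × 1 / 1000 = 1100 kN → 0.75 × 1100 = 825 kN.
Bearing: edge l_c = 33, r_n = 297.8 kN; interior l_c = 61, r_n = 397.1 kN; R_n = 297.8 + 4·397.1 = 1886 kN → 1410 kN.
Block shear: A_gv = 6160, A_nv = 4288, A_nt = 432 mm²; R_n = min(0.6F_uA_nv, 0.6F_yA_gv) + U_bs·F_u·A_nt = 1412 kN → 1060 kN.
Bolt shear governs: 825 kN.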